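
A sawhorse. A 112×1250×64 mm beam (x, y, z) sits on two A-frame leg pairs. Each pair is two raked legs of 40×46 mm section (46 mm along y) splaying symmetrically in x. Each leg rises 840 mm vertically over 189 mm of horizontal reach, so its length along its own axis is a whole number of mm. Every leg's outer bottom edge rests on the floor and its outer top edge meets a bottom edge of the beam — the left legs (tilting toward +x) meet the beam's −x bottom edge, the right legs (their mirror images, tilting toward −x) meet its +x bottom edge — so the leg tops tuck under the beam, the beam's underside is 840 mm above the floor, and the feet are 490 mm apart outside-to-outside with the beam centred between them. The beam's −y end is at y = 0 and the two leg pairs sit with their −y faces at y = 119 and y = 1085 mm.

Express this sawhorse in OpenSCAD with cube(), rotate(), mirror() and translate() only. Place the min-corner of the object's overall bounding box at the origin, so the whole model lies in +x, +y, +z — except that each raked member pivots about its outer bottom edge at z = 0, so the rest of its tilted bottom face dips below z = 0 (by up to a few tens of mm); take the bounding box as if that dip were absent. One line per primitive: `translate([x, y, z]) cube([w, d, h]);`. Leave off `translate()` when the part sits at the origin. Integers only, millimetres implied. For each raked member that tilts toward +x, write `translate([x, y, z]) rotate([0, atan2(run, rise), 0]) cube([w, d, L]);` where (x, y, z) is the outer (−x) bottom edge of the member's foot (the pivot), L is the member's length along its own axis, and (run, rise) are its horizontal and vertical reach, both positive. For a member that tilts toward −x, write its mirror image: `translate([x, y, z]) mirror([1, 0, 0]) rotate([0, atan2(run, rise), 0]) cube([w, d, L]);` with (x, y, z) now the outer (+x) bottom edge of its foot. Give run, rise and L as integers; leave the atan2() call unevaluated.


translate([189, 0, 840]) cube([112, 1250, 64]);
translate([0, 119, 0]) rotate([0, atan2(189, 840), 0]) cube([40, 46, 861]);
translate([490, 119, 0]) mirror([1, 0, 0]) rotate([0, atan2(189, 840), 0]) cube([40, 46, 861]);
translate([0, 1085, 0]) rotate([0, atan2(189, 840), 0]) cube([40, 46, 861]);
translate([490, 1085, 0]) mirror([1, 0, 0]) rotate([0, atan2(189, 840), 0]) cube([40, 46, 861]);


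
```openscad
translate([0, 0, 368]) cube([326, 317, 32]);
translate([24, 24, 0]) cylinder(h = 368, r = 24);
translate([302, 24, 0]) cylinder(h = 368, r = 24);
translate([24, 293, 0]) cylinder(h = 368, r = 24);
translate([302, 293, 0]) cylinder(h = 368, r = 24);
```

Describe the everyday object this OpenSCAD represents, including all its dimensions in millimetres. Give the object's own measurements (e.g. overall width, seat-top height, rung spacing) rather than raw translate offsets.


A simple wooden stool: a rectangular seat 326 mm (x) by 317 mm (y), 32 mm thick, top face at z = 400 mm, on four round legs, each 48 mm in diameter. The legs rest on z = 0, each leg's axis is inset half a diameter from the nearest pair of seat edges (so the leg's bounding box is flush with the corner).


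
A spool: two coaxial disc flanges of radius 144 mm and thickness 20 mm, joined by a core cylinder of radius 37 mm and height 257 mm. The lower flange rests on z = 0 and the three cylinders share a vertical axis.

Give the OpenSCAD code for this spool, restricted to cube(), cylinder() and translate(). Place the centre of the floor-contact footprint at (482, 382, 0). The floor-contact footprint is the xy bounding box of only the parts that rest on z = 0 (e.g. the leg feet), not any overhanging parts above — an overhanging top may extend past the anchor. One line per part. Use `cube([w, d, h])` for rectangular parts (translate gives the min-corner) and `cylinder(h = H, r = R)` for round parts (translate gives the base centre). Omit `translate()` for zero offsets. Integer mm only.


translate([482, 382, 0]) cylinder(h = 20, r = 144);
translate([482, 382, 20]) cylinder(h = 257, r = 37);
translate([482, 382, 277]) cylinder(h = 20, r = 144);


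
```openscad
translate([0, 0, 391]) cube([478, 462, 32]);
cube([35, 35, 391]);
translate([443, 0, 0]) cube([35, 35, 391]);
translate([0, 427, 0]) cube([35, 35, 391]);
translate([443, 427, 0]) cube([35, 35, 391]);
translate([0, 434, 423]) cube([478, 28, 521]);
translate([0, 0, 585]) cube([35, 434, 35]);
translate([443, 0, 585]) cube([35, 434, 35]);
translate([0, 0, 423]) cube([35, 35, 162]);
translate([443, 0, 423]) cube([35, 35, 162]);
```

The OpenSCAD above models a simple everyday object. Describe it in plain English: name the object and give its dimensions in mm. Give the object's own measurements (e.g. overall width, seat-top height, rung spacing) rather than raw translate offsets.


A chair. The seat is a 478×462×32 mm slab with its top at z = 423 mm, on four 35×35 mm corner legs (flush with the seat edges, standing on z = 0). A flat backrest 28 mm thick, 521 mm tall, spans the full seat width and rises from the seat top along its +y edge, rear face flush with the rear of the seat. Two armrests of 35×35 mm section run along each side from the seat's front edge to the front of the backrest, top faces 197 mm above the seat top and outer faces flush with the seat's x-edges; a 35×35 mm post under the front of each armrest stands on the seat at the front corner.


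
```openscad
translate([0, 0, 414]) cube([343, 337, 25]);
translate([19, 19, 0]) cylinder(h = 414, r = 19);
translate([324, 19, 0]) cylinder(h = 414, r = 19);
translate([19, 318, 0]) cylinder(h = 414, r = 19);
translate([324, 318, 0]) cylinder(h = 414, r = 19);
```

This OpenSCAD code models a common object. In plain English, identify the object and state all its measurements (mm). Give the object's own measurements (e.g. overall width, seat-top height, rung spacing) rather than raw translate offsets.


A simple wooden stool: a rectangular seat 343 mm (x) by 337 mm (y), 25 mm thick, top face at z = 439 mm, on four round legs, each 38 mm in diameter. The legs rest on z = 0, each leg's axis is inset half a diameter from the nearest pair of seat edges (so the leg's bounding box is flush with the corner).


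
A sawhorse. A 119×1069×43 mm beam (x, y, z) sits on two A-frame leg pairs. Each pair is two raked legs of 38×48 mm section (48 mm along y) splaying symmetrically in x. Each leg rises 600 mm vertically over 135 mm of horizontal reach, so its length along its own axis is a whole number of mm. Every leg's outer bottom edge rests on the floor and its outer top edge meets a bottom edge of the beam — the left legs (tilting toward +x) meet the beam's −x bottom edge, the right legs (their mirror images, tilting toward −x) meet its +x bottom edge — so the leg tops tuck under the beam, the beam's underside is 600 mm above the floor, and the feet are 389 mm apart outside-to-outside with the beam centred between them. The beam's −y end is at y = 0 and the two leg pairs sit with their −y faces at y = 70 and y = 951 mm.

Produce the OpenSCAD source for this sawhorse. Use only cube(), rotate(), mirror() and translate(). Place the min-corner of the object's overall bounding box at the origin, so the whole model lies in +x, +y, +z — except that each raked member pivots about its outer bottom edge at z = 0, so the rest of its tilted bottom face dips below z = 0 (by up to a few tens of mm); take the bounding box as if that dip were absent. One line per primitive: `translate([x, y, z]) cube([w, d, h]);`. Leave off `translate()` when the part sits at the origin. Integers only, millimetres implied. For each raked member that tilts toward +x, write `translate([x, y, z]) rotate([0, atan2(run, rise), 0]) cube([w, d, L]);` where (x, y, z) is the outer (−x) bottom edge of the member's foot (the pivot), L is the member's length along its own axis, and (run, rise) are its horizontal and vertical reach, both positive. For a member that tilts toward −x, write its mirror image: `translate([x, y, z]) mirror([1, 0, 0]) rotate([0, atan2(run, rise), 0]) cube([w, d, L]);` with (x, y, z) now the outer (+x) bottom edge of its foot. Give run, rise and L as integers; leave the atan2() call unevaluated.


translate([135, 0, 600]) cube([119, 1069, 43]);
translate([0, 70, 0]) rotate([0, atan2(135, 600), 0]) cube([38, 48, 615]);
translate([389, 70, 0]) mirror([1, 0, 0]) rotate([0, atan2(135, 600), 0]) cube([38, 48, 615]);
translate([0, 951, 0]) rotate([0, atan2(135, 600), 0]) cube([38, 48, 615]);
translate([389, 951, 0]) mirror([1, 0, 0]) rotate([0, atan2(135, 600), 0]) cube([38, 48, 615]);


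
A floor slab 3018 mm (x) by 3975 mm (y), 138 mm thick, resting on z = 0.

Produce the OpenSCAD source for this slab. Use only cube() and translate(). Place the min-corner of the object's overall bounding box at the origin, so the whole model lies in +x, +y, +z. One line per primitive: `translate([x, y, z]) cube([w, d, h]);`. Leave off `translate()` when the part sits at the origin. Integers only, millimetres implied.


cube([3018, 3975, 138]);


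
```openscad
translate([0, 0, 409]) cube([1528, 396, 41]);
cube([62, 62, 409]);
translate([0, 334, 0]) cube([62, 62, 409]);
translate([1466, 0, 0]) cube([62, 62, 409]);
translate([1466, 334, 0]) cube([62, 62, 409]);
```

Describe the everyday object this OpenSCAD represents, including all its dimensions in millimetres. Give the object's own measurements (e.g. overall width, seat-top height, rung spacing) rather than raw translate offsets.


A long wooden bench with a 1528 mm (x) × 396 mm (y) seat, 41 mm thick, its top surface 450 mm above the floor. Four 62 mm square legs at the seat corners, flush with the edges, run from z = 0 to the seat underside.


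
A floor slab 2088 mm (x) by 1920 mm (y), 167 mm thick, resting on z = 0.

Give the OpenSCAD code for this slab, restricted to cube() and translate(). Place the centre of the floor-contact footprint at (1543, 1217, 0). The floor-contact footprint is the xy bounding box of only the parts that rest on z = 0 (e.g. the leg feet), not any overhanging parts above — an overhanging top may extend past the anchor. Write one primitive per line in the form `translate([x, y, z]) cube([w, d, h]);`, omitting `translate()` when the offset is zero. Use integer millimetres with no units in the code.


translate([499, 257, 0]) cube([2088, 1920, 167]);


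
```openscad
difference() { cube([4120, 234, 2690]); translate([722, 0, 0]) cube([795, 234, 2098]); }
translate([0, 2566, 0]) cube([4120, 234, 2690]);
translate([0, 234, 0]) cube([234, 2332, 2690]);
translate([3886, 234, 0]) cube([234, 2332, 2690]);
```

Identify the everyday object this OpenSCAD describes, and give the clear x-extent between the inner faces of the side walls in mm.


A single room. The interior width is 3652 mm.

Four walls enclosing a rectangle with a door in the front wall — a room. Outside width 4120 minus two 234 mm walls gives 3652 mm.


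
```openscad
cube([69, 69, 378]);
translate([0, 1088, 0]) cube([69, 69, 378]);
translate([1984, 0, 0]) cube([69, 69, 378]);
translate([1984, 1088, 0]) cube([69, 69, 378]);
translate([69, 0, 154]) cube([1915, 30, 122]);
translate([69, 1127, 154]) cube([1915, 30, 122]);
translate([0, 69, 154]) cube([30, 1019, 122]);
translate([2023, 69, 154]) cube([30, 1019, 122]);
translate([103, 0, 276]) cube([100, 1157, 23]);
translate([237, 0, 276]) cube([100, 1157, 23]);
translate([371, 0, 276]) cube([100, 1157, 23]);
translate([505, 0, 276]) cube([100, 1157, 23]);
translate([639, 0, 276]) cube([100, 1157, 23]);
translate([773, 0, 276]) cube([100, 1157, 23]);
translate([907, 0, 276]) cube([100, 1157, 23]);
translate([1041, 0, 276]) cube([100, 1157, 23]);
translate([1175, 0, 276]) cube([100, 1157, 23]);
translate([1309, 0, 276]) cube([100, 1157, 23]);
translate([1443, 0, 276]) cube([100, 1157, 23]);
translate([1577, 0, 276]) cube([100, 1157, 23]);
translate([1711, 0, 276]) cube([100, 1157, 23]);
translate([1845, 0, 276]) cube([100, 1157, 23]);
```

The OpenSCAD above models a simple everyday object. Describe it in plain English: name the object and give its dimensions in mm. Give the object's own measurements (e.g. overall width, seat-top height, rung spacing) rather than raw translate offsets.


A bed frame 2053 mm long (x) by 1157 mm wide (y). Four 69×69 mm corner posts, 378 mm tall, at the corners of the footprint. Four rails of 30 mm thickness and 122 mm height run between adjacent posts with their undersides at z = 154 mm, their outer faces flush with the outside of the frame (the two x-running rails run between the posts' inner faces; the two y-running rails run between the posts' inner faces). 14 slats, each 100 mm wide (x) and 23 mm thick, lie across the top of the two x-running rails, running the full 1157 mm width of the frame in y; along x they sit between the end posts with a 34 mm gap after the −x posts and between neighbouring slats, leaving 39 mm before the +x posts.


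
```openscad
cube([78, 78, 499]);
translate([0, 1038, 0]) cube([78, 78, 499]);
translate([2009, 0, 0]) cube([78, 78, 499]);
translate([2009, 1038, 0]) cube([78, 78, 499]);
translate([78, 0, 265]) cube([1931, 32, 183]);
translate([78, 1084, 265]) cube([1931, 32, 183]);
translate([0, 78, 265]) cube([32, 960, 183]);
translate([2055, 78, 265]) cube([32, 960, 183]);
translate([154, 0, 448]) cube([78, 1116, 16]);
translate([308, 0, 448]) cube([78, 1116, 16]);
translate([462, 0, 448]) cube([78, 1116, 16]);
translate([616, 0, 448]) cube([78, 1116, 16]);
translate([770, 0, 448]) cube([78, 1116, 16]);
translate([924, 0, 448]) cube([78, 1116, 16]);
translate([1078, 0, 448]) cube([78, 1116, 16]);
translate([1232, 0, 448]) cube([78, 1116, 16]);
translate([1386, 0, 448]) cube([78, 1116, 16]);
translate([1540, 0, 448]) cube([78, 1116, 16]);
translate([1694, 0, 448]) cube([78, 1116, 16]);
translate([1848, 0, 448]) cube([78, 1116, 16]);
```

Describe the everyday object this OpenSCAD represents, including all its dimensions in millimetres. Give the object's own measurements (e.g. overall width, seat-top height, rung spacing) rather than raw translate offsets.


A bed frame 2087 mm long (x) by 1116 mm wide (y). Four 78×78 mm corner posts, 499 mm tall, at the corners of the footprint. Four rails of 32 mm thickness and 183 mm height run between adjacent posts with their undersides at z = 265 mm, their outer faces flush with the outside of the frame (the two x-running rails run between the posts' inner faces; the two y-running rails run between the posts' inner faces). 12 slats, each 78 mm wide (x) and 16 mm thick, lie across the top of the two x-running rails, running the full 1116 mm width of the frame in y; along x they sit between the end posts with a 76 mm gap after the −x posts and between neighbouring slats, leaving 83 mm before the +x posts.


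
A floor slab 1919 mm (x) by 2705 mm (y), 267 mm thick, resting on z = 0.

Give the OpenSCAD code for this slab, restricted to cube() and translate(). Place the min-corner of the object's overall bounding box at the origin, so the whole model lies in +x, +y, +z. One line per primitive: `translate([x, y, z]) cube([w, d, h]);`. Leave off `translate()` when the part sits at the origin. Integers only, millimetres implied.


cube([1919, 2705, 267]);


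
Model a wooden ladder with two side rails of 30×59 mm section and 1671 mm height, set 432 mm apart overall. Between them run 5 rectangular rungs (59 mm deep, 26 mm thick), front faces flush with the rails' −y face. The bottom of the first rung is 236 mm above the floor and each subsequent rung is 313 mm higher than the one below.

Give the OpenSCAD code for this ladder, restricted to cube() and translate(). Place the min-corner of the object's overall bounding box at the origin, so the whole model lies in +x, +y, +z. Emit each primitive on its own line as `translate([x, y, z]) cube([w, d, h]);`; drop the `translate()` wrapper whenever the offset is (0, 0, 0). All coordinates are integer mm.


cube([30, 59, 1671]);
translate([402, 0, 0]) cube([30, 59, 1671]);
translate([30, 0, 236]) cube([372, 59, 26]);
translate([30, 0, 549]) cube([372, 59, 26]);
translate([30, 0, 862]) cube([372, 59, 26]);
translate([30, 0, 1175]) cube([372, 59, 26]);
translate([30, 0, 1488]) cube([372, 59, 26]);


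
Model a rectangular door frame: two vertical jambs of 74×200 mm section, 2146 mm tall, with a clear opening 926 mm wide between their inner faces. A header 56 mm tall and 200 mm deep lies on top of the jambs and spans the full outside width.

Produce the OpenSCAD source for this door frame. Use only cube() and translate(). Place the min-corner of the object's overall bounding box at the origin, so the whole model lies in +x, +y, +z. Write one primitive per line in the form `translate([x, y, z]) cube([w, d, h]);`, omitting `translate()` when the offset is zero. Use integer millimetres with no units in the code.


cube([74, 200, 2146]);
translate([1000, 0, 0]) cube([74, 200, 2146]);
translate([0, 0, 2146]) cube([1074, 200, 56]);


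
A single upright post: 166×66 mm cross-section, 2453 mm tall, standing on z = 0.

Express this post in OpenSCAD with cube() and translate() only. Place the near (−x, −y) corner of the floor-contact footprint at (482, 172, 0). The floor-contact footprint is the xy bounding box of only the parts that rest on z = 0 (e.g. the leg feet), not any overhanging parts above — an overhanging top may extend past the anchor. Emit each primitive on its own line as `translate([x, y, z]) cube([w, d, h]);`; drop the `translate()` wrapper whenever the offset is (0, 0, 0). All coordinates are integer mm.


translate([482, 172, 0]) cube([166, 66, 2453]);


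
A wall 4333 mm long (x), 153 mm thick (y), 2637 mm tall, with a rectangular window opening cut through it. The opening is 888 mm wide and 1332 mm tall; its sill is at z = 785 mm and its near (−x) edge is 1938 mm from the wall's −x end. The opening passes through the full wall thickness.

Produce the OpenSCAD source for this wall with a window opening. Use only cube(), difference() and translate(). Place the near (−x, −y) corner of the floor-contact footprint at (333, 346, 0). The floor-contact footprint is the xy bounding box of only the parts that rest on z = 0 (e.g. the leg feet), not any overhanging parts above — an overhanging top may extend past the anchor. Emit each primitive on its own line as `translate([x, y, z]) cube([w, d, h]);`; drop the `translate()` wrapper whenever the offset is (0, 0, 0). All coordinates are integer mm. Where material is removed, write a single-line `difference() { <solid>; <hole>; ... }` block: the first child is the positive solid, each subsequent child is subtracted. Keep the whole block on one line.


difference() { translate([333, 346, 0]) cube([4333, 153, 2637]); translate([2271, 346, 785]) cube([888, 153, 1332]); }


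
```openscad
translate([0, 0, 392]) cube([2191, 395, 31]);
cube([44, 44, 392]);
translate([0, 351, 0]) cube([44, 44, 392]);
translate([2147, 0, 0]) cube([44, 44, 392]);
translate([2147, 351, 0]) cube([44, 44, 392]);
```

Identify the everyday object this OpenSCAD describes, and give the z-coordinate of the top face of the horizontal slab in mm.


A bench. The seat-top height is 423 mm.

A long slab on four corner posts — a bench. The slab sits at z = 392 with thickness 31, so the top is 392 + 31 = 423 mm.


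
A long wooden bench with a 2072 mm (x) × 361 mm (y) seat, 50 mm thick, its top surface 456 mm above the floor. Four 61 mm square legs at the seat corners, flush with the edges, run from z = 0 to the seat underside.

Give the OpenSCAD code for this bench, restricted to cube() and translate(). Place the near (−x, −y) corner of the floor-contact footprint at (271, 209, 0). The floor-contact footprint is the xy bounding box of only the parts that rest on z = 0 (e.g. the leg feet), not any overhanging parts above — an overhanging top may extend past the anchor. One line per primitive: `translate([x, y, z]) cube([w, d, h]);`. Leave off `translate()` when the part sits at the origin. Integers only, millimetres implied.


translate([271, 209, 406]) cube([2072, 361, 50]);
translate([271, 209, 0]) cube([61, 61, 406]);
translate([271, 509, 0]) cube([61, 61, 406]);
translate([2282, 209, 0]) cube([61, 61, 406]);
translate([2282, 509, 0]) cube([61, 61, 406]);


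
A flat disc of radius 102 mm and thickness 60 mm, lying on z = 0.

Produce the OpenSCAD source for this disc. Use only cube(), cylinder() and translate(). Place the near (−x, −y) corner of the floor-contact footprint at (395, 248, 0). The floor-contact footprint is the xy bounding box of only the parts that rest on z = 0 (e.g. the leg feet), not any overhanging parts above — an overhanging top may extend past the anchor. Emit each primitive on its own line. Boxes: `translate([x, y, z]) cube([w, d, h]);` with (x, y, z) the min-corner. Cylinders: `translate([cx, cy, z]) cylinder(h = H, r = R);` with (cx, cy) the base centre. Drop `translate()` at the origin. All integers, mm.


translate([497, 350, 0]) cylinder(h = 60, r = 102);


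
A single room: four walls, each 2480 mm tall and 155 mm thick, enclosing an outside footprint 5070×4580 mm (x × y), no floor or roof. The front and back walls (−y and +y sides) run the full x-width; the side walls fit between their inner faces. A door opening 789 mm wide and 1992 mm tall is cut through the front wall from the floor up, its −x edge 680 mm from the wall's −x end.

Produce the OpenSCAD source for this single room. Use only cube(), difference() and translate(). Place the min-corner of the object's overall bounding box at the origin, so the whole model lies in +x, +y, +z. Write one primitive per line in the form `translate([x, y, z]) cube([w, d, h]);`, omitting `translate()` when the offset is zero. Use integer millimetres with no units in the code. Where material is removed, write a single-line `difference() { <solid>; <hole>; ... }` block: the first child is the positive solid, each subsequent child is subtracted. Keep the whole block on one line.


difference() { cube([5070, 155, 2480]); translate([680, 0, 0]) cube([789, 155, 1992]); }
translate([0, 4425, 0]) cube([5070, 155, 2480]);
translate([0, 155, 0]) cube([155, 4270, 2480]);
translate([4915, 155, 0]) cube([155, 4270, 2480]);


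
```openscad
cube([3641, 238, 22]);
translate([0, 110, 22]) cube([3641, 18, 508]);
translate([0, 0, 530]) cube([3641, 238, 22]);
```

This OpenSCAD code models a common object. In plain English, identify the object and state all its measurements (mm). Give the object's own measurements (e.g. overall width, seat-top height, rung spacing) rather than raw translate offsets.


An I-beam lying along x, 3641 mm long. Overall section height 552 mm. Two flanges 238 mm wide (y) and 22 mm thick, one on the floor and one at the top; a web 18 mm thick runs between them, centred on the flange width.


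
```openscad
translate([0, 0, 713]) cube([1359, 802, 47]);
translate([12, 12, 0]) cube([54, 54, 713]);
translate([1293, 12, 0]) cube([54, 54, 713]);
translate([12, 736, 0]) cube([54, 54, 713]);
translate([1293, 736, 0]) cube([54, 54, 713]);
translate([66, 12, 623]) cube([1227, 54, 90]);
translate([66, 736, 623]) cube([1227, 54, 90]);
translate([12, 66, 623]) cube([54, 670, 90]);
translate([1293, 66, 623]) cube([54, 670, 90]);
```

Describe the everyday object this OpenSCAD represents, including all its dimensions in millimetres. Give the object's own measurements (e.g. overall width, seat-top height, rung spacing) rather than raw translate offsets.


A table: top 1359 mm (x) × 802 mm (y), 47 mm thick, upper face at z = 760 mm, on four 54×54 mm square legs, each inset 12 mm from the nearest pair of top edges from z = 0 to the bottom of the top. Four apron rails, 54 mm thick and 90 mm tall, run between adjacent legs with their top edges flush with the underside of the top and their outer faces flush with the legs' outer faces.


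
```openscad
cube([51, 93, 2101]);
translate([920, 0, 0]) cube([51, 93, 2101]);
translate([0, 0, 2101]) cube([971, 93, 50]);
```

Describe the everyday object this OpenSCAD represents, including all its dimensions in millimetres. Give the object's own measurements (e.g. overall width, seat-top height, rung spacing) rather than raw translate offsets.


A door frame. The clear opening is 869 mm wide and 2101 mm high. Two 51 mm wide jambs, 93 mm deep, stand either side of the opening from the floor to the top of the opening. A 50 mm thick head sits across the top of both jambs, spanning the full outside width of the frame.


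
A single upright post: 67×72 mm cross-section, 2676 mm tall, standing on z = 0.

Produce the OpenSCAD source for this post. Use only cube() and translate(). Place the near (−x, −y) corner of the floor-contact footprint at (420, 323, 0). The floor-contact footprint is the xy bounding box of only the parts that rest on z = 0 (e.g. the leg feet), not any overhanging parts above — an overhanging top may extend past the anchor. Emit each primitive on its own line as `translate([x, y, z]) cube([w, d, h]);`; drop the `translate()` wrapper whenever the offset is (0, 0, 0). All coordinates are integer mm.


translate([420, 323, 0]) cube([67, 72, 2676]);


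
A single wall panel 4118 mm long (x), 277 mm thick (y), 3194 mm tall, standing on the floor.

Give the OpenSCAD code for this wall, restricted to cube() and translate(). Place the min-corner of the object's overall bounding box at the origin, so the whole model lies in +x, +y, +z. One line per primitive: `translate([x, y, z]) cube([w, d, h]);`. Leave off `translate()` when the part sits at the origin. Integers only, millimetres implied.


cube([4118, 277, 3194]);


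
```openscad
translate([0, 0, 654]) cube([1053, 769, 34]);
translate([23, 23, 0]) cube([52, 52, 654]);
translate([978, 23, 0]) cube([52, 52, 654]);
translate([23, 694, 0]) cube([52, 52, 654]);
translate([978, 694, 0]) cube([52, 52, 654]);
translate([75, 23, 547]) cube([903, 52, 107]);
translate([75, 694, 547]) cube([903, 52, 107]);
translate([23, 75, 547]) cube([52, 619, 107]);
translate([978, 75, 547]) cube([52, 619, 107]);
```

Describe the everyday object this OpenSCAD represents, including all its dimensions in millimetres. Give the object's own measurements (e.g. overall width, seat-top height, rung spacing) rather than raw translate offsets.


A table: top 1053 mm (x) × 769 mm (y), 34 mm thick, upper face at z = 688 mm, on four 52×52 mm square legs, each inset 23 mm from the nearest pair of top edges from z = 0 to the bottom of the top. Four apron rails, 52 mm thick and 107 mm tall, run between adjacent legs with their top edges flush with the underside of the top and their outer faces flush with the legs' outer faces.


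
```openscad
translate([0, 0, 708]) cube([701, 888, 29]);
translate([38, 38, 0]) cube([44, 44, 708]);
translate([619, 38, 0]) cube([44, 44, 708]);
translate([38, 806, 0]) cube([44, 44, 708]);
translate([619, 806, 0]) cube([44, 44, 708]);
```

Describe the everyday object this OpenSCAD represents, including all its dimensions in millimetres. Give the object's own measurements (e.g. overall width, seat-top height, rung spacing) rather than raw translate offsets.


A rectangular dining table. The top is 701×888×29 mm with its upper surface at z = 737 mm. It stands on four 44×44 mm square legs, each inset 38 mm from the nearest pair of top edges, running from the floor to the underside of the top.


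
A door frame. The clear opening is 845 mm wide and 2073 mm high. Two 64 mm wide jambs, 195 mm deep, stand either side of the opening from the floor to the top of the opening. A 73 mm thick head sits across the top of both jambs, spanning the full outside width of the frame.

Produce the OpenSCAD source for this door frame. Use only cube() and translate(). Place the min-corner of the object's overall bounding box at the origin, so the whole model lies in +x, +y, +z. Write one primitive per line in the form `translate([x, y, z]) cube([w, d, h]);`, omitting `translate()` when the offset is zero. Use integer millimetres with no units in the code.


cube([64, 195, 2073]);
translate([909, 0, 0]) cube([64, 195, 2073]);
translate([0, 0, 2073]) cube([973, 195, 73]);


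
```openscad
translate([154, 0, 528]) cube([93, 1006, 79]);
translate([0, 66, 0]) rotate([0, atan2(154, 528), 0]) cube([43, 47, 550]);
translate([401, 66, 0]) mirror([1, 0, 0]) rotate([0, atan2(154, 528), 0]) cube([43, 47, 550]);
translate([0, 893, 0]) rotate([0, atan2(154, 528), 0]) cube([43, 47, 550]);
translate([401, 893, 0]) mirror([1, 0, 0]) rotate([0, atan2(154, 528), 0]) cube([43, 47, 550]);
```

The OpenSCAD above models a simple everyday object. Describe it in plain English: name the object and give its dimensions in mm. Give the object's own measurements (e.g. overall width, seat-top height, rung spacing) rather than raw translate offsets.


A sawhorse. A 93×1006×79 mm beam (x, y, z) sits on two A-frame leg pairs. Each pair is two raked legs of 43×47 mm section (47 mm along y) splaying symmetrically in x. Each leg rises 528 mm vertically over 154 mm of horizontal reach and is 550 mm long along its own axis. Every leg's outer bottom edge rests on the floor and its outer top edge meets a bottom edge of the beam — the left legs (tilting toward +x) meet the beam's −x bottom edge, the right legs (their mirror images, tilting toward −x) meet its +x bottom edge — so the leg tops tuck under the beam, the beam's underside is 528 mm above the floor, and the feet are 401 mm apart outside-to-outside with the beam centred between them. The two leg pairs are set in 66 mm from either end of the beam.


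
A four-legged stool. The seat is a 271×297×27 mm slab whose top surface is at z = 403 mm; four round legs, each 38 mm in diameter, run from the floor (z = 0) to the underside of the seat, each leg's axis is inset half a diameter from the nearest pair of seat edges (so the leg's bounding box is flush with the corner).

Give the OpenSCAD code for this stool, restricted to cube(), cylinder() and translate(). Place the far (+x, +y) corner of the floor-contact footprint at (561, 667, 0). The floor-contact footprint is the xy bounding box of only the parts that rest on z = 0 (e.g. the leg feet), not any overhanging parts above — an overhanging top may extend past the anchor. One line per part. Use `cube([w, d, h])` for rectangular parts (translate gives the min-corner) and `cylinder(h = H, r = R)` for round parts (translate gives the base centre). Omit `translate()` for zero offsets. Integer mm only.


translate([290, 370, 376]) cube([271, 297, 27]);
translate([309, 389, 0]) cylinder(h = 376, r = 19);
translate([542, 389, 0]) cylinder(h = 376, r = 19);
translate([309, 648, 0]) cylinder(h = 376, r = 19);
translate([542, 648, 0]) cylinder(h = 376, r = 19);


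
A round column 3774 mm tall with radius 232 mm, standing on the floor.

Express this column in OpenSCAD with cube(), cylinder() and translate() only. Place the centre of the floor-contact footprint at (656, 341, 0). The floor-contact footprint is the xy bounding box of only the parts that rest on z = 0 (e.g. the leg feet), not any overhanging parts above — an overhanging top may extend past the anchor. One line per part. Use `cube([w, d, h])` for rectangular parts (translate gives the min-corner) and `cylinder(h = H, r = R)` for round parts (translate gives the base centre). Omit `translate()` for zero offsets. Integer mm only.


translate([656, 341, 0]) cylinder(h = 3774, r = 232);


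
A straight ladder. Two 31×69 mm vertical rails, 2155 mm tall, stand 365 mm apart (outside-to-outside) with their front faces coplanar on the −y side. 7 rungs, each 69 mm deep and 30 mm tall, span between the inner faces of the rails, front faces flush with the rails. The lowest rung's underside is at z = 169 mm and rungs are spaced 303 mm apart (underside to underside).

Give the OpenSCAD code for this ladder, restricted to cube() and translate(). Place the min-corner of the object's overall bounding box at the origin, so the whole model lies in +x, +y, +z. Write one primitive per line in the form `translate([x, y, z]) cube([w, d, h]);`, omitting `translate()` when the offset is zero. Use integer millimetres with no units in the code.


cube([31, 69, 2155]);
translate([334, 0, 0]) cube([31, 69, 2155]);
translate([31, 0, 169]) cube([303, 69, 30]);
translate([31, 0, 472]) cube([303, 69, 30]);
translate([31, 0, 775]) cube([303, 69, 30]);
translate([31, 0, 1078]) cube([303, 69, 30]);
translate([31, 0, 1381]) cube([303, 69, 30]);
translate([31, 0, 1684]) cube([303, 69, 30]);
translate([31, 0, 1987]) cube([303, 69, 30]);


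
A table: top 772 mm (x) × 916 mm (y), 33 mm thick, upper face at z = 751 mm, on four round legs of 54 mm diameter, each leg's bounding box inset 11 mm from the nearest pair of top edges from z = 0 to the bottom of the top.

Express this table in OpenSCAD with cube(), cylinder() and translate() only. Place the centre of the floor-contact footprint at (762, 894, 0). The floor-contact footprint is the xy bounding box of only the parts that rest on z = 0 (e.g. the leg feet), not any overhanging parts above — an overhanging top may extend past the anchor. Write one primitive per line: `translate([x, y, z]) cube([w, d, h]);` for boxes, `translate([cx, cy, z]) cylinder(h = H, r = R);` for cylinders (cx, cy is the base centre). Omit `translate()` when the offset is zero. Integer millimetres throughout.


translate([376, 436, 718]) cube([772, 916, 33]);
translate([414, 474, 0]) cylinder(h = 718, r = 27);
translate([1110, 474, 0]) cylinder(h = 718, r = 27);
translate([414, 1314, 0]) cylinder(h = 718, r = 27);
translate([1110, 1314, 0]) cylinder(h = 718, r = 27);


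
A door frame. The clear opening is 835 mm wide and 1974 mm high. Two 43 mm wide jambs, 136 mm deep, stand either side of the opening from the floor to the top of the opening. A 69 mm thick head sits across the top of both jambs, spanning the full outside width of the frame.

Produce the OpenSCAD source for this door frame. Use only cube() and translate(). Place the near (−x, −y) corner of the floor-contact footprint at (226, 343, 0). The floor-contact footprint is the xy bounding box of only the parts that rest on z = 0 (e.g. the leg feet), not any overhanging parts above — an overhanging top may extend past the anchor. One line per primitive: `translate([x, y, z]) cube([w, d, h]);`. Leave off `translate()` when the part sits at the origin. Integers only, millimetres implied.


translate([226, 343, 0]) cube([43, 136, 1974]);
translate([1104, 343, 0]) cube([43, 136, 1974]);
translate([226, 343, 1974]) cube([921, 136, 69]);


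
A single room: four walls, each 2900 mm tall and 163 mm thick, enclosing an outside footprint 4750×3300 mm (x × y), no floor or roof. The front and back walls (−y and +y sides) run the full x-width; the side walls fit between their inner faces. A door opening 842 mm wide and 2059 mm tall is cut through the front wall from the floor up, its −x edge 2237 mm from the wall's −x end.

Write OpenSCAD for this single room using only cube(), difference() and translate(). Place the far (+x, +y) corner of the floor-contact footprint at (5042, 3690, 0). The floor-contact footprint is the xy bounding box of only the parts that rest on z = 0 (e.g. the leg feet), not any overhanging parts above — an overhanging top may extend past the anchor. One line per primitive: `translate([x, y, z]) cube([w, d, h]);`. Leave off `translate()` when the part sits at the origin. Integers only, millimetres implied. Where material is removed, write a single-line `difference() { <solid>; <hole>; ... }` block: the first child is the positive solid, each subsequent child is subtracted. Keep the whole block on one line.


difference() { translate([292, 390, 0]) cube([4750, 163, 2900]); translate([2529, 390, 0]) cube([842, 163, 2059]); }
translate([292, 3527, 0]) cube([4750, 163, 2900]);
translate([292, 553, 0]) cube([163, 2974, 2900]);
translate([4879, 553, 0]) cube([163, 2974, 2900]);


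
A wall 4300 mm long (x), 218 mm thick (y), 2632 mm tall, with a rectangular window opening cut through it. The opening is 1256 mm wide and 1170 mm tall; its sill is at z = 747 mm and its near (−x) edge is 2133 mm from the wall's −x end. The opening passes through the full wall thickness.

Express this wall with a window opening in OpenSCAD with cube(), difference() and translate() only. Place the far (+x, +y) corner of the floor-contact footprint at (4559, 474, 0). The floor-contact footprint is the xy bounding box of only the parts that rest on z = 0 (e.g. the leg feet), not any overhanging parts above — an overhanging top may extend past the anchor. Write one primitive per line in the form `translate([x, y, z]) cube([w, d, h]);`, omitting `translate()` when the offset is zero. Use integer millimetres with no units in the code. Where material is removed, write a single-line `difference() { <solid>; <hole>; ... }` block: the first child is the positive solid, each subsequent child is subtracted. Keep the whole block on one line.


difference() { translate([259, 256, 0]) cube([4300, 218, 2632]); translate([2392, 256, 747]) cube([1256, 218, 1170]); }


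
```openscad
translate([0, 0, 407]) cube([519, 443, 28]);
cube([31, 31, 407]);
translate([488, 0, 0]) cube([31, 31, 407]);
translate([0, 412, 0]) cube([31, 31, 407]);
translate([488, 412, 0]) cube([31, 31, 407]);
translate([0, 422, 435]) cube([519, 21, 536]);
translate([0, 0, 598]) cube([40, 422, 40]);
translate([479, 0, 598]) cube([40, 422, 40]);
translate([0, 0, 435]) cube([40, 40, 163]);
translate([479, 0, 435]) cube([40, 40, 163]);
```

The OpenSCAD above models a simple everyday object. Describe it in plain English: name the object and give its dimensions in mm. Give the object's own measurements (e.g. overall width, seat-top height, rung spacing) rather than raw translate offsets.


A chair. The seat is a 519×443×28 mm slab with its top at z = 435 mm, on four 31×31 mm corner legs (flush with the seat edges, standing on z = 0). A flat backrest 21 mm thick, 536 mm tall, spans the full seat width and rises from the seat top along its +y edge, rear face flush with the rear of the seat. Two armrests of 40×40 mm section run along each side from the seat's front edge to the front of the backrest, top faces 203 mm above the seat top and outer faces flush with the seat's x-edges; a 40×40 mm post under the front of each armrest stands on the seat at the front corner.


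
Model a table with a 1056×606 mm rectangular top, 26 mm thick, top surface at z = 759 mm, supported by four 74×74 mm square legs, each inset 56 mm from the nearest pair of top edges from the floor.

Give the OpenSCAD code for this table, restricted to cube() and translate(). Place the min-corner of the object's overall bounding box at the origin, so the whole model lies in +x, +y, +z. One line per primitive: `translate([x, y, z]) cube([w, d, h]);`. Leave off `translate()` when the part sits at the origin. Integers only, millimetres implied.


translate([0, 0, 733]) cube([1056, 606, 26]);
translate([56, 56, 0]) cube([74, 74, 733]);
translate([926, 56, 0]) cube([74, 74, 733]);
translate([56, 476, 0]) cube([74, 74, 733]);
translate([926, 476, 0]) cube([74, 74, 733]);


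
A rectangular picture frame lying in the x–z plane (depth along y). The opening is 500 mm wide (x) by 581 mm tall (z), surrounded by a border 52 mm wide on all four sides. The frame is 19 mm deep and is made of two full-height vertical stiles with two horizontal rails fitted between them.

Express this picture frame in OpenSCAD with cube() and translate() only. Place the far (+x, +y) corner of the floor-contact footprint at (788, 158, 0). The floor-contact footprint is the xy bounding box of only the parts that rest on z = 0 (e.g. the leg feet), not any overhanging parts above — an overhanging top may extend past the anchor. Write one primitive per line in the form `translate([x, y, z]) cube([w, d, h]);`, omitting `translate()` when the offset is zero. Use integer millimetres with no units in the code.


translate([184, 139, 0]) cube([52, 19, 685]);
translate([736, 139, 0]) cube([52, 19, 685]);
translate([236, 139, 0]) cube([500, 19, 52]);
translate([236, 139, 633]) cube([500, 19, 52]);
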